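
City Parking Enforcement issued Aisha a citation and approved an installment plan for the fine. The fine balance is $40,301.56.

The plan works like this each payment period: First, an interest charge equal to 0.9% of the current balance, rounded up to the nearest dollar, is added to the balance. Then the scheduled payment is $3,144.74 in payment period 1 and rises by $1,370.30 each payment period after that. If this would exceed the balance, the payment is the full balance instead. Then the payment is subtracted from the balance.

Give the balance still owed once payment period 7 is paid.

$0.00

Payment period 1: $40,301.56 +$363.00 interest = $40,664.56; pay $3,144.74 → $37,519.82
Payment period 2: $37,519.82 +$338.00 interest = $37,857.82; pay $4,515.04 → $33,342.78
Payment period 3: $33,342.78 +$301.00 interest = $33,643.78; pay $5,885.34 → $27,758.44
Payment period 4: $27,758.44 +$250.00 interest = $28,008.44; pay $7,255.64 → $20,752.80
Payment period 5: $20,752.80 +$187.00 interest = $20,939.80; pay $8,625.94 → $12,313.86
Payment period 6: $12,313.86 +$111.00 interest = $12,424.86; pay $9,996.24 → $2,428.62
Payment period 7: $2,428.62 +$22.00 interest = $2,450.62; pay $2,450.62 → $0.00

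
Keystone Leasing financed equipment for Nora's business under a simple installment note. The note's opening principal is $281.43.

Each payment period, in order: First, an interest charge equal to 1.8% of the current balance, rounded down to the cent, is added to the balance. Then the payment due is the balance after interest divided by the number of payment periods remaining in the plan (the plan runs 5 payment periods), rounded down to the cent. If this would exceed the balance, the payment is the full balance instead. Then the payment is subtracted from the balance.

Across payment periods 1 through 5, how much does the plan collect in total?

$296.96

# | Opening | Interest | Payment | End bal
1 | $281.43 | $5.06 | $57.29 | $229.20
2 | $229.20 | $4.12 | $58.33 | $174.99
3 | $174.99 | $3.14 | $59.37 | $118.76
4 | $118.76 | $2.13 | $60.44 | $60.45
5 | $60.45 | $1.08 | $61.53 | $0.00
Total paid: $296.96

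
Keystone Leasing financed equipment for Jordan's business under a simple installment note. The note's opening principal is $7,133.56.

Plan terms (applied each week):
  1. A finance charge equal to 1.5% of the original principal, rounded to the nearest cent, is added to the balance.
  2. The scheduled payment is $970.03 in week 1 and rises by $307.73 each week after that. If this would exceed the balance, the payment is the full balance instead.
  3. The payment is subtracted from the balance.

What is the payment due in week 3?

Week 1: opening $7,133.56; interest $107.00 → $7,240.56; payment $970.03; balance $6,270.53
Week 2: opening $6,270.53; interest $107.00 → $6,377.53; payment $1,277.76; balance $5,099.77
Week 3: opening $5,099.77; interest $107.00 → $5,206.77; payment $1,585.49; balance $3,621.28

$1,585.49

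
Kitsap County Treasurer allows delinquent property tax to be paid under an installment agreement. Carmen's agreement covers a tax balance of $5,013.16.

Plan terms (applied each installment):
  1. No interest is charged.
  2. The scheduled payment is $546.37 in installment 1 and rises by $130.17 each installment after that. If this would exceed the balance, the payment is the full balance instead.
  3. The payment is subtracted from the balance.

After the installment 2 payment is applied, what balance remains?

$3,790.25

Installment 1: opening $5,013.16; payment $546.37; balance $4,466.79
Installment 2: opening $4,466.79; payment $676.54; balance $3,790.25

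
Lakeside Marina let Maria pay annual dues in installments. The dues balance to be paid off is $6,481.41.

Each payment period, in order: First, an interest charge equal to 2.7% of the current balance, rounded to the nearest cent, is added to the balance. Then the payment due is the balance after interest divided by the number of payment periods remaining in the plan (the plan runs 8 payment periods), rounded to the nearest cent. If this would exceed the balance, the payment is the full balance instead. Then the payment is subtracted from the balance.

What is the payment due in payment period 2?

$854.52

# | Opening | Interest | Payment | End bal
1 | $6,481.41 | $175.00 | $832.05 | $5,824.36
2 | $5,824.36 | $157.26 | $854.52 | $5,127.10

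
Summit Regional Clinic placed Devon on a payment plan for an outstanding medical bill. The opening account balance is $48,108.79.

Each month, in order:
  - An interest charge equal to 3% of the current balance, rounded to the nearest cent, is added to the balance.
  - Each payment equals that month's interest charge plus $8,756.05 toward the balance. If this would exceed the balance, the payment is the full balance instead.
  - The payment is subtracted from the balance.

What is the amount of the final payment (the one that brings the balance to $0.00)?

Month 1: $48,108.79 +$1,443.26 interest = $49,552.05; pay $10,199.31 → $39,352.74
Month 2: $39,352.74 +$1,180.58 interest = $40,533.32; pay $9,936.63 → $30,596.69
Month 3: $30,596.69 +$917.90 interest = $31,514.59; pay $9,673.95 → $21,840.64
Month 4: $21,840.64 +$655.22 interest = $22,495.86; pay $9,411.27 → $13,084.59
Month 5: $13,084.59 +$392.54 interest = $13,477.13; pay $9,148.59 → $4,328.54
Month 6: $4,328.54 +$129.86 interest = $4,458.40; pay $4,458.40 → $0.00

$4,458.40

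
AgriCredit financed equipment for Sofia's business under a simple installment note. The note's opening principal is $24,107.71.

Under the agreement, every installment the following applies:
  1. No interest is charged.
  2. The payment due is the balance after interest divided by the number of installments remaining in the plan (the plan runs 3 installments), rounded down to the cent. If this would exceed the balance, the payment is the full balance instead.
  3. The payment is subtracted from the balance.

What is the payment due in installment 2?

$8,035.90

Installment 1: opening $24,107.71; payment $8,035.90; balance $16,071.81
Installment 2: opening $16,071.81; payment $8,035.90; balance $8,035.91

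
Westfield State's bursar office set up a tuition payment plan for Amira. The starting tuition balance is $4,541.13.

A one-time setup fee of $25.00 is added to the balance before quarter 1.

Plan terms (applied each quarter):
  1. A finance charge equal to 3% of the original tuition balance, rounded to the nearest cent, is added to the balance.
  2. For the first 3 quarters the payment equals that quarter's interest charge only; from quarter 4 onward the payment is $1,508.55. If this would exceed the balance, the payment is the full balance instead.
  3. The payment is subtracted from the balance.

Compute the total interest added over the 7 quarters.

$953.61

Quarter 1: $4,566.13 +$136.23 interest = $4,702.36; pay $136.23 → $4,566.13
Quarter 2: $4,566.13 +$136.23 interest = $4,702.36; pay $136.23 → $4,566.13
Quarter 3: $4,566.13 +$136.23 interest = $4,702.36; pay $136.23 → $4,566.13
Quarter 4: $4,566.13 +$136.23 interest = $4,702.36; pay $1,508.55 → $3,193.81
Quarter 5: $3,193.81 +$136.23 interest = $3,330.04; pay $1,508.55 → $1,821.49
Quarter 6: $1,821.49 +$136.23 interest = $1,957.72; pay $1,508.55 → $449.17
Quarter 7: $449.17 +$136.23 interest = $585.40; pay $585.40 → $0.00
Total interest: $136.23 + $136.23 + $136.23 + $136.23 + $136.23 + $136.23 + $136.23 = $953.61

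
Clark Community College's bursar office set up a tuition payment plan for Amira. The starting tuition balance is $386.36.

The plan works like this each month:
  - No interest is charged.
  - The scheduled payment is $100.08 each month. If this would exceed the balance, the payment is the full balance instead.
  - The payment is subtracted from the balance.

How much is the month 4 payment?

$86.12

# | Opening | Payment | End bal
1 | $386.36 | $100.08 | $286.28
2 | $286.28 | $100.08 | $186.20
3 | $186.20 | $100.08 | $86.12
4 | $86.12 | $86.12 | $0.00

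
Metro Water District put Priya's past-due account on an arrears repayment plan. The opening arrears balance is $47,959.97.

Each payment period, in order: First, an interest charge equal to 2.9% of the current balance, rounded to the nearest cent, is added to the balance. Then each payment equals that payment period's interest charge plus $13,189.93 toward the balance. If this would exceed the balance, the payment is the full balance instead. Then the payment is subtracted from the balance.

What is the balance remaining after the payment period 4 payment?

$0.00

Payment period 1: opening $47,959.97; interest $1,390.84 → $49,350.81; payment $14,580.77; balance $34,770.04
Payment period 2: opening $34,770.04; interest $1,008.33 → $35,778.37; payment $14,198.26; balance $21,580.11
Payment period 3: opening $21,580.11; interest $625.82 → $22,205.93; payment $13,815.75; balance $8,390.18
Payment period 4: opening $8,390.18; interest $243.32 → $8,633.50; payment $8,633.50; balance $0.00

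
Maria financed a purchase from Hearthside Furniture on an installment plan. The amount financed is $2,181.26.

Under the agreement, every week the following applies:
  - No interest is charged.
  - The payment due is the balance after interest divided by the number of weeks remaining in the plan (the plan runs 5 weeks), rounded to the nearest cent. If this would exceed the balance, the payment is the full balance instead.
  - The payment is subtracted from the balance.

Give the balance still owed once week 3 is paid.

# | Opening | Payment | End bal
1 | $2,181.26 | $436.25 | $1,745.01
2 | $1,745.01 | $436.25 | $1,308.76
3 | $1,308.76 | $436.25 | $872.51

$872.51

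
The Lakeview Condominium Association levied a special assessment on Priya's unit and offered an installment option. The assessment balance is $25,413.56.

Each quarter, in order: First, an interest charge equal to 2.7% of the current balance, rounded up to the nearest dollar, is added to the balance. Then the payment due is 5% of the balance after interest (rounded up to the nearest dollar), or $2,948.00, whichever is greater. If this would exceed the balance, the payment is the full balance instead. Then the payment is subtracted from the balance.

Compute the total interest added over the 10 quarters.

$3,913.00

Quarter 1: opening $25,413.56; interest $687.00 → $26,100.56; payment $2,948.00; balance $23,152.56
Quarter 2: opening $23,152.56; interest $626.00 → $23,778.56; payment $2,948.00; balance $20,830.56
Quarter 3: opening $20,830.56; interest $563.00 → $21,393.56; payment $2,948.00; balance $18,445.56
Quarter 4: opening $18,445.56; interest $499.00 → $18,944.56; payment $2,948.00; balance $15,996.56
Quarter 5: opening $15,996.56; interest $432.00 → $16,428.56; payment $2,948.00; balance $13,480.56
Quarter 6: opening $13,480.56; interest $364.00 → $13,844.56; payment $2,948.00; balance $10,896.56
Quarter 7: opening $10,896.56; interest $295.00 → $11,191.56; payment $2,948.00; balance $8,243.56
Quarter 8: opening $8,243.56; interest $223.00 → $8,466.56; payment $2,948.00; balance $5,518.56
Quarter 9: opening $5,518.56; interest $150.00 → $5,668.56; payment $2,948.00; balance $2,720.56
Quarter 10: opening $2,720.56; interest $74.00 → $2,794.56; payment $2,794.56; balance $0.00
Total interest: $687.00 + $626.00 + $563.00 + $499.00 + $432.00 + $364.00 + $295.00 + $223.00 + $150.00 + $74.00 = $3,913.00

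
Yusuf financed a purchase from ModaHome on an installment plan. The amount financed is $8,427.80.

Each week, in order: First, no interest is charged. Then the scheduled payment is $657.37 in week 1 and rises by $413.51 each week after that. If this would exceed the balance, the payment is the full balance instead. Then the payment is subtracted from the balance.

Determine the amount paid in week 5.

Week 1: $8,427.80 − $657.37 → $7,770.43
Week 2: $7,770.43 − $1,070.88 → $6,699.55
Week 3: $6,699.55 − $1,484.39 → $5,215.16
Week 4: $5,215.16 − $1,897.90 → $3,317.26
Week 5: $3,317.26 − $2,311.41 → $1,005.85

$2,311.41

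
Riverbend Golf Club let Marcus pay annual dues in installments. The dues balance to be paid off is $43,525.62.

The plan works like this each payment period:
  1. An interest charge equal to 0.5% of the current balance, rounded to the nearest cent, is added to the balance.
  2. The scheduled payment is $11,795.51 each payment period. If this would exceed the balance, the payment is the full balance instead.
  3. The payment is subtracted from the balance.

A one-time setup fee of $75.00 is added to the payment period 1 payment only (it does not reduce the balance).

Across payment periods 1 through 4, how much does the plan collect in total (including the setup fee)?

$44,122.64

# | Opening | Interest | Payment | Fee | End bal
1 | $43,525.62 | $217.63 | $11,795.51 | $75.00 | $31,947.74
2 | $31,947.74 | $159.74 | $11,795.51 | — | $20,311.97
3 | $20,311.97 | $101.56 | $11,795.51 | — | $8,618.02
4 | $8,618.02 | $43.09 | $8,661.11 | — | $0.00
Total paid: $44,122.64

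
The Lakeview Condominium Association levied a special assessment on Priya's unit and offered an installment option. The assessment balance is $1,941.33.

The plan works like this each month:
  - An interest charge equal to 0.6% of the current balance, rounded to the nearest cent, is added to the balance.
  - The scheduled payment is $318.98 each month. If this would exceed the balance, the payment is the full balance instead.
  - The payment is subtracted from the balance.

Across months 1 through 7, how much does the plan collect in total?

Month 1: opening $1,941.33; interest $11.65 → $1,952.98; payment $318.98; balance $1,634.00
Month 2: opening $1,634.00; interest $9.80 → $1,643.80; payment $318.98; balance $1,324.82
Month 3: opening $1,324.82; interest $7.95 → $1,332.77; payment $318.98; balance $1,013.79
Month 4: opening $1,013.79; interest $6.08 → $1,019.87; payment $318.98; balance $700.89
Month 5: opening $700.89; interest $4.21 → $705.10; payment $318.98; balance $386.12
Month 6: opening $386.12; interest $2.32 → $388.44; payment $318.98; balance $69.46
Month 7: opening $69.46; interest $0.42 → $69.88; payment $69.88; balance $0.00
Total paid: $1,983.76

$1,983.76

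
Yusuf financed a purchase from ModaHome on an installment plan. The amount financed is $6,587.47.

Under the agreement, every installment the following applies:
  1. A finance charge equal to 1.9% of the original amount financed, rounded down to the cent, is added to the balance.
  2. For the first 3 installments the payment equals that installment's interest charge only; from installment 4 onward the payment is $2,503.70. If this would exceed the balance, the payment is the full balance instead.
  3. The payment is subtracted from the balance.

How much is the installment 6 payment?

$1,955.55

Installment 1: $6,587.47 +$125.16 interest = $6,712.63; pay $125.16 → $6,587.47
Installment 2: $6,587.47 +$125.16 interest = $6,712.63; pay $125.16 → $6,587.47
Installment 3: $6,587.47 +$125.16 interest = $6,712.63; pay $125.16 → $6,587.47
Installment 4: $6,587.47 +$125.16 interest = $6,712.63; pay $2,503.70 → $4,208.93
Installment 5: $4,208.93 +$125.16 interest = $4,334.09; pay $2,503.70 → $1,830.39
Installment 6: $1,830.39 +$125.16 interest = $1,955.55; pay $1,955.55 → $0.00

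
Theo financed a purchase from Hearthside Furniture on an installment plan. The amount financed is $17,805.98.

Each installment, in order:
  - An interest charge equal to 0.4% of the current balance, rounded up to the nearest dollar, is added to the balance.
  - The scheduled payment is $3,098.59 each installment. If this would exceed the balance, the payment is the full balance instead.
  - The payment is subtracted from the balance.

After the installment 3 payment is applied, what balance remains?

Installment 1: $17,805.98 +$72.00 interest = $17,877.98; pay $3,098.59 → $14,779.39
Installment 2: $14,779.39 +$60.00 interest = $14,839.39; pay $3,098.59 → $11,740.80
Installment 3: $11,740.80 +$47.00 interest = $11,787.80; pay $3,098.59 → $8,689.21

$8,689.21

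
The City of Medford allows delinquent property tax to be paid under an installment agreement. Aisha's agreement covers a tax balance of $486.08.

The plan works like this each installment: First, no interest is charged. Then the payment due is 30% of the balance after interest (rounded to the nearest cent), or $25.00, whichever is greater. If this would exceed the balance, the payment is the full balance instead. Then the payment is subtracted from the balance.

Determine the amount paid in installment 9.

$6.70

# | Opening | Payment | End bal
1 | $486.08 | $145.82 | $340.26
2 | $340.26 | $102.08 | $238.18
3 | $238.18 | $71.45 | $166.73
4 | $166.73 | $50.02 | $116.71
5 | $116.71 | $35.01 | $81.70
6 | $81.70 | $25.00 | $56.70
7 | $56.70 | $25.00 | $31.70
8 | $31.70 | $25.00 | $6.70
9 | $6.70 | $6.70 | $0.00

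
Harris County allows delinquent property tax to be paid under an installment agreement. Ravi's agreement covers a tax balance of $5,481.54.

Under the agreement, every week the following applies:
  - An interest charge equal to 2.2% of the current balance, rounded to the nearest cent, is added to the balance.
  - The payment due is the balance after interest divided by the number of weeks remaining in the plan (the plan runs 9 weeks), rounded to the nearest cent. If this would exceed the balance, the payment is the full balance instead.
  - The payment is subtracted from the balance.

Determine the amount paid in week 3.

# | Opening | Interest | Payment | End bal
1 | $5,481.54 | $120.59 | $622.46 | $4,979.67
2 | $4,979.67 | $109.55 | $636.15 | $4,453.07
3 | $4,453.07 | $97.97 | $650.15 | $3,900.89

$650.15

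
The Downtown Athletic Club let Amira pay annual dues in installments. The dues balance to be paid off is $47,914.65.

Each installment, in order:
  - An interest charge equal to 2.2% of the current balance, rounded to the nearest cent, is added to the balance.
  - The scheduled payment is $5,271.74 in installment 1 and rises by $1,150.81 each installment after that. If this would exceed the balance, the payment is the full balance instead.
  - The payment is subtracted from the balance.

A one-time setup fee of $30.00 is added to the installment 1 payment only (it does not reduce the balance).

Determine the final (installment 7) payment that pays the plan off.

$3,473.46

# | Opening | Interest | Payment | Fee | End bal
1 | $47,914.65 | $1,054.12 | $5,271.74 | $30.00 | $43,697.03
2 | $43,697.03 | $961.33 | $6,422.55 | — | $38,235.81
3 | $38,235.81 | $841.19 | $7,573.36 | — | $31,503.64
4 | $31,503.64 | $693.08 | $8,724.17 | — | $23,472.55
5 | $23,472.55 | $516.40 | $9,874.98 | — | $14,113.97
6 | $14,113.97 | $310.51 | $11,025.79 | — | $3,398.69
7 | $3,398.69 | $74.77 | $3,473.46 | — | $0.00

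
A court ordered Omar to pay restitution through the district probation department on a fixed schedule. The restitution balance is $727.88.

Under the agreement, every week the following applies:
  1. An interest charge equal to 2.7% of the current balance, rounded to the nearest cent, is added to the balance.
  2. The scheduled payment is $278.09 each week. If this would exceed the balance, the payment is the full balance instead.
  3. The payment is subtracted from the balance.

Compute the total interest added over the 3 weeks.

Week 1: $727.88 +$19.65 interest = $747.53; pay $278.09 → $469.44
Week 2: $469.44 +$12.67 interest = $482.11; pay $278.09 → $204.02
Week 3: $204.02 +$5.51 interest = $209.53; pay $209.53 → $0.00
Total interest: $19.65 + $12.67 + $5.51 = $37.83

$37.83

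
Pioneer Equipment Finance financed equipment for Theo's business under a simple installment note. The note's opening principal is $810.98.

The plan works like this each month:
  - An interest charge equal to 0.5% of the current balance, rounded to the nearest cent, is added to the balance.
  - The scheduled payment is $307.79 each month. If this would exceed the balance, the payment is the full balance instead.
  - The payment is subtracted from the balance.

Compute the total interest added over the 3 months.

Month 1: opening $810.98; interest $4.05 → $815.03; payment $307.79; balance $507.24
Month 2: opening $507.24; interest $2.54 → $509.78; payment $307.79; balance $201.99
Month 3: opening $201.99; interest $1.01 → $203.00; payment $203.00; balance $0.00
Total interest: $4.05 + $2.54 + $1.01 = $7.60

$7.60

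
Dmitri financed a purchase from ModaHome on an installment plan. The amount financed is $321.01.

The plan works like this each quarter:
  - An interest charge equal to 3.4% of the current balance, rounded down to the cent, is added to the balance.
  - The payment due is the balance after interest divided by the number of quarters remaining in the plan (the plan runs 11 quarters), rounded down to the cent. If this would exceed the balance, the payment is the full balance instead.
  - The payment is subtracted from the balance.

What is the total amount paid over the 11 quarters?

Quarter 1: $321.01 +$10.91 interest = $331.92; pay $30.17 → $301.75
Quarter 2: $301.75 +$10.25 interest = $312.00; pay $31.20 → $280.80
Quarter 3: $280.80 +$9.54 interest = $290.34; pay $32.26 → $258.08
Quarter 4: $258.08 +$8.77 interest = $266.85; pay $33.35 → $233.50
Quarter 5: $233.50 +$7.93 interest = $241.43; pay $34.49 → $206.94
Quarter 6: $206.94 +$7.03 interest = $213.97; pay $35.66 → $178.31
Quarter 7: $178.31 +$6.06 interest = $184.37; pay $36.87 → $147.50
Quarter 8: $147.50 +$5.01 interest = $152.51; pay $38.12 → $114.39
Quarter 9: $114.39 +$3.88 interest = $118.27; pay $39.42 → $78.85
Quarter 10: $78.85 +$2.68 interest = $81.53; pay $40.76 → $40.77
Quarter 11: $40.77 +$1.38 interest = $42.15; pay $42.15 → $0.00
Total paid: $394.45

$394.45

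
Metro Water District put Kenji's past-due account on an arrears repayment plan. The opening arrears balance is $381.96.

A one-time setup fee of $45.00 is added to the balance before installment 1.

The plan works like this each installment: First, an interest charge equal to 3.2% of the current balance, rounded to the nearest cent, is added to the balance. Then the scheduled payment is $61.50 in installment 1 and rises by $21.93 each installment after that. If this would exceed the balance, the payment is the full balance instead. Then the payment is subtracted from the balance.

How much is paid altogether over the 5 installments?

$472.33

Installment 1: opening $426.96; interest $13.66 → $440.62; payment $61.50; balance $379.12
Installment 2: opening $379.12; interest $12.13 → $391.25; payment $83.43; balance $307.82
Installment 3: opening $307.82; interest $9.85 → $317.67; payment $105.36; balance $212.31
Installment 4: opening $212.31; interest $6.79 → $219.10; payment $127.29; balance $91.81
Installment 5: opening $91.81; interest $2.94 → $94.75; payment $94.75; balance $0.00
Total paid: $472.33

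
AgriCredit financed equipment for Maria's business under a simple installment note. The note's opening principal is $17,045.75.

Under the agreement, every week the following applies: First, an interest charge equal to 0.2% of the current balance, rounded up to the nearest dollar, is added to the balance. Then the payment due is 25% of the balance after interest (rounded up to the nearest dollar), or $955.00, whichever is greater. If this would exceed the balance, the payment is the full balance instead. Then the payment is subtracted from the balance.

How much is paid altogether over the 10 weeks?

$17,177.75

Week 1: opening $17,045.75; interest $35.00 → $17,080.75; payment $4,271.00; balance $12,809.75
Week 2: opening $12,809.75; interest $26.00 → $12,835.75; payment $3,209.00; balance $9,626.75
Week 3: opening $9,626.75; interest $20.00 → $9,646.75; payment $2,412.00; balance $7,234.75
Week 4: opening $7,234.75; interest $15.00 → $7,249.75; payment $1,813.00; balance $5,436.75
Week 5: opening $5,436.75; interest $11.00 → $5,447.75; payment $1,362.00; balance $4,085.75
Week 6: opening $4,085.75; interest $9.00 → $4,094.75; payment $1,024.00; balance $3,070.75
Week 7: opening $3,070.75; interest $7.00 → $3,077.75; payment $955.00; balance $2,122.75
Week 8: opening $2,122.75; interest $5.00 → $2,127.75; payment $955.00; balance $1,172.75
Week 9: opening $1,172.75; interest $3.00 → $1,175.75; payment $955.00; balance $220.75
Week 10: opening $220.75; interest $1.00 → $221.75; payment $221.75; balance $0.00
Total paid: $17,177.75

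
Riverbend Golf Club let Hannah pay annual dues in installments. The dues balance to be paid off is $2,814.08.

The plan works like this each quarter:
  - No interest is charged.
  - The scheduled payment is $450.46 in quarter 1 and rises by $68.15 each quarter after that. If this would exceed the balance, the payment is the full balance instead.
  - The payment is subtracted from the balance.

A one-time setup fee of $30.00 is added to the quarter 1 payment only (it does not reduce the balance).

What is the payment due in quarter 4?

$654.91

Quarter 1: opening $2,814.08; payment $450.46 (+ $30.00 fee); balance $2,363.62
Quarter 2: opening $2,363.62; payment $518.61; balance $1,845.01
Quarter 3: opening $1,845.01; payment $586.76; balance $1,258.25
Quarter 4: opening $1,258.25; payment $654.91; balance $603.34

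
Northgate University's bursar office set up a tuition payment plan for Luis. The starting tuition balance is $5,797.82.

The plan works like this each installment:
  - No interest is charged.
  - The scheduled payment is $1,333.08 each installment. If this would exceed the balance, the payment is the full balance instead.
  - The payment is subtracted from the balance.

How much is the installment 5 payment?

Installment 1: $5,797.82 − $1,333.08 → $4,464.74
Installment 2: $4,464.74 − $1,333.08 → $3,131.66
Installment 3: $3,131.66 − $1,333.08 → $1,798.58
Installment 4: $1,798.58 − $1,333.08 → $465.50
Installment 5: $465.50 − $465.50 → $0.00

$465.50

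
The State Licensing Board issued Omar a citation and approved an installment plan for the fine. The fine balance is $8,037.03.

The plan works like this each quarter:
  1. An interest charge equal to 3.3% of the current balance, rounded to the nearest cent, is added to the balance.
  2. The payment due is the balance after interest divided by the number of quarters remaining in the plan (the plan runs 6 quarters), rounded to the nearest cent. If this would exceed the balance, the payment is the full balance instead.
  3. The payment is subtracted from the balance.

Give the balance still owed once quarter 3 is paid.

Quarter 1: opening $8,037.03; interest $265.22 → $8,302.25; payment $1,383.71; balance $6,918.54
Quarter 2: opening $6,918.54; interest $228.31 → $7,146.85; payment $1,429.37; balance $5,717.48
Quarter 3: opening $5,717.48; interest $188.68 → $5,906.16; payment $1,476.54; balance $4,429.62

$4,429.62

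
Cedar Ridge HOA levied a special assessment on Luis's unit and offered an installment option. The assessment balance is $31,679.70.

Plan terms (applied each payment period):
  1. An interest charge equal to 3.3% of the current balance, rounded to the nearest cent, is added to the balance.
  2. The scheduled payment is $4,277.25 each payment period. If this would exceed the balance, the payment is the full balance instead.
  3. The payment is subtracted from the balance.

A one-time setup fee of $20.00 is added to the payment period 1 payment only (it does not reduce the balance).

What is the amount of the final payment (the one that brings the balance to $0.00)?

$2,720.41

Payment period 1: opening $31,679.70; interest $1,045.43 → $32,725.13; payment $4,277.25 (+ $20.00 fee); balance $28,447.88
Payment period 2: opening $28,447.88; interest $938.78 → $29,386.66; payment $4,277.25; balance $25,109.41
Payment period 3: opening $25,109.41; interest $828.61 → $25,938.02; payment $4,277.25; balance $21,660.77
Payment period 4: opening $21,660.77; interest $714.81 → $22,375.58; payment $4,277.25; balance $18,098.33
Payment period 5: opening $18,098.33; interest $597.24 → $18,695.57; payment $4,277.25; balance $14,418.32
Payment period 6: opening $14,418.32; interest $475.80 → $14,894.12; payment $4,277.25; balance $10,616.87
Payment period 7: opening $10,616.87; interest $350.36 → $10,967.23; payment $4,277.25; balance $6,689.98
Payment period 8: opening $6,689.98; interest $220.77 → $6,910.75; payment $4,277.25; balance $2,633.50
Payment period 9: opening $2,633.50; interest $86.91 → $2,720.41; payment $2,720.41; balance $0.00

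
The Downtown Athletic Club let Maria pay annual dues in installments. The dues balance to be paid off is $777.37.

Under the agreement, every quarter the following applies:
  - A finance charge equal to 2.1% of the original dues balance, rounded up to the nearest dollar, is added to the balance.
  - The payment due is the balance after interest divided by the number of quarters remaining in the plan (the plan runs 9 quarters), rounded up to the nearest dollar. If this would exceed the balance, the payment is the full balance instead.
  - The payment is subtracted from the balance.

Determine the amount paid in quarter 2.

$91.00

Quarter 1: opening $777.37; interest $17.00 → $794.37; payment $89.00; balance $705.37
Quarter 2: opening $705.37; interest $17.00 → $722.37; payment $91.00; balance $631.37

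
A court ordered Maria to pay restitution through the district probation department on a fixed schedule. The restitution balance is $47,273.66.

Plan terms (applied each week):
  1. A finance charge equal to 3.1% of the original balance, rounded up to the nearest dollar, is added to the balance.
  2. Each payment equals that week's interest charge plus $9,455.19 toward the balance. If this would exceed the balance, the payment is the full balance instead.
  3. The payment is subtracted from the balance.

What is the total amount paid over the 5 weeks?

$54,603.66

Week 1: opening $47,273.66; interest $1,466.00 → $48,739.66; payment $10,921.19; balance $37,818.47
Week 2: opening $37,818.47; interest $1,466.00 → $39,284.47; payment $10,921.19; balance $28,363.28
Week 3: opening $28,363.28; interest $1,466.00 → $29,829.28; payment $10,921.19; balance $18,908.09
Week 4: opening $18,908.09; interest $1,466.00 → $20,374.09; payment $10,921.19; balance $9,452.90
Week 5: opening $9,452.90; interest $1,466.00 → $10,918.90; payment $10,918.90; balance $0.00
Total paid: $54,603.66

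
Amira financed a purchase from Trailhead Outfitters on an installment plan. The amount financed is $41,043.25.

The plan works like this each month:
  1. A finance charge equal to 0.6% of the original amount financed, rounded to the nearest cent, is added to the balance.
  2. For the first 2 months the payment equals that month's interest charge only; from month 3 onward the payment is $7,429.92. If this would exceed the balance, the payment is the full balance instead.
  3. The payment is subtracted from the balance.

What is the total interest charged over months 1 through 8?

Month 1: $41,043.25 +$246.26 interest = $41,289.51; pay $246.26 → $41,043.25
Month 2: $41,043.25 +$246.26 interest = $41,289.51; pay $246.26 → $41,043.25
Month 3: $41,043.25 +$246.26 interest = $41,289.51; pay $7,429.92 → $33,859.59
Month 4: $33,859.59 +$246.26 interest = $34,105.85; pay $7,429.92 → $26,675.93
Month 5: $26,675.93 +$246.26 interest = $26,922.19; pay $7,429.92 → $19,492.27
Month 6: $19,492.27 +$246.26 interest = $19,738.53; pay $7,429.92 → $12,308.61
Month 7: $12,308.61 +$246.26 interest = $12,554.87; pay $7,429.92 → $5,124.95
Month 8: $5,124.95 +$246.26 interest = $5,371.21; pay $5,371.21 → $0.00
Total interest: $246.26 + $246.26 + $246.26 + $246.26 + $246.26 + $246.26 + $246.26 + $246.26 = $1,970.08

$1,970.08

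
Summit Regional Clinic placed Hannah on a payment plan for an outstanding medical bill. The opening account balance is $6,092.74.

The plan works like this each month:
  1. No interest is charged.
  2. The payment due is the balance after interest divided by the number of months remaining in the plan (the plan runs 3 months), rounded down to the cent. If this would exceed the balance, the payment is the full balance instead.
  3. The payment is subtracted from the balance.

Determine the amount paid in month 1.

Month 1: opening $6,092.74; payment $2,030.91; balance $4,061.83

$2,030.91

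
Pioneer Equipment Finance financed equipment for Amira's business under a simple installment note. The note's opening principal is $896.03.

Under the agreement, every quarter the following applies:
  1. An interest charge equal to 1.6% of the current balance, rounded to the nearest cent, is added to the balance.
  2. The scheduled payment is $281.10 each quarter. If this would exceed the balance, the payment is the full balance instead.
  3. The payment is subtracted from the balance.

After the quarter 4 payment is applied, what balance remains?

Quarter 1: opening $896.03; interest $14.34 → $910.37; payment $281.10; balance $629.27
Quarter 2: opening $629.27; interest $10.07 → $639.34; payment $281.10; balance $358.24
Quarter 3: opening $358.24; interest $5.73 → $363.97; payment $281.10; balance $82.87
Quarter 4: opening $82.87; interest $1.33 → $84.20; payment $84.20; balance $0.00

$0.00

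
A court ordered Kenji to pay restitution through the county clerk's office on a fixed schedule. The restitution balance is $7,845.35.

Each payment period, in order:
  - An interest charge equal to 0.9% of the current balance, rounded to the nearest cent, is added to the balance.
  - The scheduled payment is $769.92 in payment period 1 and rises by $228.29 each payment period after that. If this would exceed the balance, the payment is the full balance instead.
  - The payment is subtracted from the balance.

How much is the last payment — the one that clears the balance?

# | Opening | Interest | Payment | End bal
1 | $7,845.35 | $70.61 | $769.92 | $7,146.04
2 | $7,146.04 | $64.31 | $998.21 | $6,212.14
3 | $6,212.14 | $55.91 | $1,226.50 | $5,041.55
4 | $5,041.55 | $45.37 | $1,454.79 | $3,632.13
5 | $3,632.13 | $32.69 | $1,683.08 | $1,981.74
6 | $1,981.74 | $17.84 | $1,911.37 | $88.21
7 | $88.21 | $0.79 | $89.00 | $0.00

$89.00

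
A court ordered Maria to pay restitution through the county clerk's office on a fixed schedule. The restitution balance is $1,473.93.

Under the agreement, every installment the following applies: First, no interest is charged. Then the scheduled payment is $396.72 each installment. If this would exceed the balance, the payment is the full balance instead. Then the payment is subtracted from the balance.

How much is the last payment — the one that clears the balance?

Installment 1: opening $1,473.93; payment $396.72; balance $1,077.21
Installment 2: opening $1,077.21; payment $396.72; balance $680.49
Installment 3: opening $680.49; payment $396.72; balance $283.77
Installment 4: opening $283.77; payment $283.77; balance $0.00

$283.77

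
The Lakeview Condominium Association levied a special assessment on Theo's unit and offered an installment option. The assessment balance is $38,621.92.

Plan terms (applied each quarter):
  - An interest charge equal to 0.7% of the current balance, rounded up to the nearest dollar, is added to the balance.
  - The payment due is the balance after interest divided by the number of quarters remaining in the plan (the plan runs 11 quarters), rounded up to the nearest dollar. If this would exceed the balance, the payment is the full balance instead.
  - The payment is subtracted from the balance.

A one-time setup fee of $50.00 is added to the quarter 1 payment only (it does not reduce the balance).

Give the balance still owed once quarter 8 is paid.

$11,137.92

# | Opening | Interest | Payment | Fee | End bal
1 | $38,621.92 | $271.00 | $3,536.00 | $50.00 | $35,356.92
2 | $35,356.92 | $248.00 | $3,561.00 | — | $32,043.92
3 | $32,043.92 | $225.00 | $3,586.00 | — | $28,682.92
4 | $28,682.92 | $201.00 | $3,611.00 | — | $25,272.92
5 | $25,272.92 | $177.00 | $3,636.00 | — | $21,813.92
6 | $21,813.92 | $153.00 | $3,662.00 | — | $18,304.92
7 | $18,304.92 | $129.00 | $3,687.00 | — | $14,746.92
8 | $14,746.92 | $104.00 | $3,713.00 | — | $11,137.92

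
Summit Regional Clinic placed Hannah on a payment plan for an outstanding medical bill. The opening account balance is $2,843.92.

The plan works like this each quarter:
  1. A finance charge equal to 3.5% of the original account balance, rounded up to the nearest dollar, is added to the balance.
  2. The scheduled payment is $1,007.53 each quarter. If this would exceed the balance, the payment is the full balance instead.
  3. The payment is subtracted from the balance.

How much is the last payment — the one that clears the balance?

$221.33

# | Opening | Interest | Payment | End bal
1 | $2,843.92 | $100.00 | $1,007.53 | $1,936.39
2 | $1,936.39 | $100.00 | $1,007.53 | $1,028.86
3 | $1,028.86 | $100.00 | $1,007.53 | $121.33
4 | $121.33 | $100.00 | $221.33 | $0.00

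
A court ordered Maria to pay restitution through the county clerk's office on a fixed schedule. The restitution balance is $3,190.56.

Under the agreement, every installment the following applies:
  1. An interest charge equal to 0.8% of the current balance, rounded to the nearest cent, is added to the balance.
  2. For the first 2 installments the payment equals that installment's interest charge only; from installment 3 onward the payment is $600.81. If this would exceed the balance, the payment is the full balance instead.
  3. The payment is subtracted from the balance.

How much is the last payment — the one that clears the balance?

$269.87

# | Opening | Interest | Payment | End bal
1 | $3,190.56 | $25.52 | $25.52 | $3,190.56
2 | $3,190.56 | $25.52 | $25.52 | $3,190.56
3 | $3,190.56 | $25.52 | $600.81 | $2,615.27
4 | $2,615.27 | $20.92 | $600.81 | $2,035.38
5 | $2,035.38 | $16.28 | $600.81 | $1,450.85
6 | $1,450.85 | $11.61 | $600.81 | $861.65
7 | $861.65 | $6.89 | $600.81 | $267.73
8 | $267.73 | $2.14 | $269.87 | $0.00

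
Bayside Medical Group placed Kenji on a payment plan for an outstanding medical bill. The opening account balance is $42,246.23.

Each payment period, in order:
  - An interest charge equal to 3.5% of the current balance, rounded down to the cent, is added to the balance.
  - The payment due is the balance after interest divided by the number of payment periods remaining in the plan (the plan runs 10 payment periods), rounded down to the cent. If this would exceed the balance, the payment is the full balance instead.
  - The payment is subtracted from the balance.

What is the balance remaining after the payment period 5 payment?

$25,087.62

# | Opening | Interest | Payment | End bal
1 | $42,246.23 | $1,478.61 | $4,372.48 | $39,352.36
2 | $39,352.36 | $1,377.33 | $4,525.52 | $36,204.17
3 | $36,204.17 | $1,267.14 | $4,683.91 | $32,787.40
4 | $32,787.40 | $1,147.55 | $4,847.85 | $29,087.10
5 | $29,087.10 | $1,018.04 | $5,017.52 | $25,087.62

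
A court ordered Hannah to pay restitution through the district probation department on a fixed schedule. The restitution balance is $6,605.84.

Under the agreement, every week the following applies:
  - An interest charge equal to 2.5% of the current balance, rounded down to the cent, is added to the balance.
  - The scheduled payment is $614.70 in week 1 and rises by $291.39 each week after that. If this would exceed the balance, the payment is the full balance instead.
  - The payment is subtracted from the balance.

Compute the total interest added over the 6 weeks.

$668.08

Week 1: $6,605.84 +$165.14 interest = $6,770.98; pay $614.70 → $6,156.28
Week 2: $6,156.28 +$153.90 interest = $6,310.18; pay $906.09 → $5,404.09
Week 3: $5,404.09 +$135.10 interest = $5,539.19; pay $1,197.48 → $4,341.71
Week 4: $4,341.71 +$108.54 interest = $4,450.25; pay $1,488.87 → $2,961.38
Week 5: $2,961.38 +$74.03 interest = $3,035.41; pay $1,780.26 → $1,255.15
Week 6: $1,255.15 +$31.37 interest = $1,286.52; pay $1,286.52 → $0.00
Total interest: $165.14 + $153.90 + $135.10 + $108.54 + $74.03 + $31.37 = $668.08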